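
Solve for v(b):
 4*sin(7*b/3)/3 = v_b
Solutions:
 v(b) = C1 - 4*cos(7*b/3)/7


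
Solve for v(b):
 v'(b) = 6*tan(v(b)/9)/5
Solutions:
 v(b) = -9*asin(C1*exp(2*b/15)) + 9*pi
 v(b) = 9*asin(C1*exp(2*b/15))


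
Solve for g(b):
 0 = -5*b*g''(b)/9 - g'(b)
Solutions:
 g(b) = C1 + C2/b^(4/5)


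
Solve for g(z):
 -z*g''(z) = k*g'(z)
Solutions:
 g(z) = C1 + z^(1 - re(k))*(C2*sin(log(z)*Abs(im(k))) + C3*cos(log(z)*im(k)))


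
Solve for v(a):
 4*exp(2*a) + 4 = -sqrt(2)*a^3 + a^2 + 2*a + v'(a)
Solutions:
 v(a) = C1 + sqrt(2)*a^4/4 - a^3/3 - a^2 + 4*a + 2*exp(2*a)


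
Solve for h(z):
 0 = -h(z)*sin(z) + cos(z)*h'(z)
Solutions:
 h(z) = C1/cos(z)


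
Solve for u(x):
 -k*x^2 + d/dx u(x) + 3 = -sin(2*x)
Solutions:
 u(x) = C1 + k*x^3/3 - 3*x + cos(2*x)/2


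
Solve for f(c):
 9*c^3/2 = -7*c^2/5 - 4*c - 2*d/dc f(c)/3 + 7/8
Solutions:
 f(c) = C1 - 27*c^4/16 - 7*c^3/10 - 3*c^2 + 21*c/16


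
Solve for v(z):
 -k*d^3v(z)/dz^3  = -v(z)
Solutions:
 v(z) = C1*exp(z*(1/k)^(1/3)) + C2*exp(z*(-1 + sqrt(3)*I)*(1/k)^(1/3)/2) + C3*exp(-z*(1 + sqrt(3)*I)*(1/k)^(1/3)/2)


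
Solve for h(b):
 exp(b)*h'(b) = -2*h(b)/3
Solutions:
 h(b) = C1*exp(2*exp(-b)/3)


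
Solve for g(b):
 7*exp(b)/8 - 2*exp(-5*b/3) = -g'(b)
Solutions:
 g(b) = C1 - 7*exp(b)/8 - 6*exp(-5*b/3)/5


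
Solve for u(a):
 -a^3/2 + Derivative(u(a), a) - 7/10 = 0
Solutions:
 u(a) = C1 + a^4/8 + 7*a/10


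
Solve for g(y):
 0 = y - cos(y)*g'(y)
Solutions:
 g(y) = C1 + Integral(y/cos(y), y)


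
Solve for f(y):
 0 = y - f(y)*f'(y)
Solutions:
 f(y) = -sqrt(C1 + y^2)
 f(y) = sqrt(C1 + y^2)


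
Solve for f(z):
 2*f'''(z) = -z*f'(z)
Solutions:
 f(z) = C1 + Integral(C2*airyai(-2^(2/3)*z/2) + C3*airybi(-2^(2/3)*z/2), z)


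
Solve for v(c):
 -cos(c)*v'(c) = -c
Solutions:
 v(c) = C1 + Integral(c/cos(c), c)


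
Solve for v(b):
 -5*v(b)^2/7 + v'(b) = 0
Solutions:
 v(b) = -7/(C1 + 5*b)


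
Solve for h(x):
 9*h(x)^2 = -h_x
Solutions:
 h(x) = 1/(C1 + 9*x)


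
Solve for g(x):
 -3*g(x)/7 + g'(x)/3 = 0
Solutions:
 g(x) = C1*exp(9*x/7)


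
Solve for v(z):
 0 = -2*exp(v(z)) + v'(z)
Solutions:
 v(z) = log(-1/(C1 + 2*z))


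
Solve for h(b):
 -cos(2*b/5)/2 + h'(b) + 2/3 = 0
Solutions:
 h(b) = C1 - 2*b/3 + 5*sin(2*b/5)/4


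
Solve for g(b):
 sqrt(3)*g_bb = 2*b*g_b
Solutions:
 g(b) = C1 + C2*erfi(3^(3/4)*b/3)


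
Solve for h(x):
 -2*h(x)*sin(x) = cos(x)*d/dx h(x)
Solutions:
 h(x) = C1*cos(x)^2


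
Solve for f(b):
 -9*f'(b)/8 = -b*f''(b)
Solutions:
 f(b) = C1 + C2*b^(17/8)


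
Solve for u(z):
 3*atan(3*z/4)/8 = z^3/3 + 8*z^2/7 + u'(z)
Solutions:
 u(z) = C1 - z^4/12 - 8*z^3/21 + 3*z*atan(3*z/4)/8 - log(9*z^2 + 16)/4


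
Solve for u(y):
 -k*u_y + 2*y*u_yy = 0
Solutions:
 u(y) = C1 + y^(re(k)/2 + 1)*(C2*sin(log(y)*Abs(im(k))/2) + C3*cos(log(y)*im(k)/2))


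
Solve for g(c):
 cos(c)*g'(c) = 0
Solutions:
 g(c) = C1


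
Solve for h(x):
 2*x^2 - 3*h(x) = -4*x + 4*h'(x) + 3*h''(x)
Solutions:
 h(x) = 2*x^2/3 - 4*x/9 + (C1*sin(sqrt(5)*x/3) + C2*cos(sqrt(5)*x/3))*exp(-2*x/3) - 20/27


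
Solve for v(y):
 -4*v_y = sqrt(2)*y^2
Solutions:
 v(y) = C1 - sqrt(2)*y^3/12


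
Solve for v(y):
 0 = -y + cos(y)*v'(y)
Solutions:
 v(y) = C1 + Integral(y/cos(y), y)


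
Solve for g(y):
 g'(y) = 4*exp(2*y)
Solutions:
 g(y) = C1 + 2*exp(2*y)


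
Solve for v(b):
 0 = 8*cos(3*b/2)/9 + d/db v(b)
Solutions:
 v(b) = C1 - 16*sin(3*b/2)/27


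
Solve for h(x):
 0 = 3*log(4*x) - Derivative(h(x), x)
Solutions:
 h(x) = C1 + 3*x*log(x) - 3*x + x*log(64)


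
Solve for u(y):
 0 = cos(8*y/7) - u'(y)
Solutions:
 u(y) = C1 + 7*sin(8*y/7)/8


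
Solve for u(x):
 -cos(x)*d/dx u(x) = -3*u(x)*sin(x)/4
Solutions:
 u(x) = C1/cos(x)^(3/4)


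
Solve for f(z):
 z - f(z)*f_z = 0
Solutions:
 f(z) = -sqrt(C1 + z^2)
 f(z) = sqrt(C1 + z^2)


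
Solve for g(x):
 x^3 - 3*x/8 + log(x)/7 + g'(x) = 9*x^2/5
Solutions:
 g(x) = C1 - x^4/4 + 3*x^3/5 + 3*x^2/16 - x*log(x)/7 + x/7


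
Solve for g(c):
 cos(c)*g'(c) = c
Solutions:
 g(c) = C1 + Integral(c/cos(c), c)


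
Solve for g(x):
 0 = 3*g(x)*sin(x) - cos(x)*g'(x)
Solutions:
 g(x) = C1/cos(x)^3


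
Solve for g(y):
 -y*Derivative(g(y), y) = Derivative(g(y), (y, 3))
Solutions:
 g(y) = C1 + Integral(C2*airyai(-y) + C3*airybi(-y), y)


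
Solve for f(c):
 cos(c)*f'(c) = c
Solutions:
 f(c) = C1 + Integral(c/cos(c), c)


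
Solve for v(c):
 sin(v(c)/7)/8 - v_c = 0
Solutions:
 -c/8 + 7*log(cos(v(c)/7) - 1)/2 - 7*log(cos(v(c)/7) + 1)/2 = C1


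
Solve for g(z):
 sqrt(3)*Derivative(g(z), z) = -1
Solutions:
 g(z) = C1 - sqrt(3)*z/3


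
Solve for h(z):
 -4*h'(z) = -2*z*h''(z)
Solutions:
 h(z) = C1 + C2*z^3


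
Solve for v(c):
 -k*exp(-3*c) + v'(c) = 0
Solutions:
 v(c) = C1 - k*exp(-3*c)/3


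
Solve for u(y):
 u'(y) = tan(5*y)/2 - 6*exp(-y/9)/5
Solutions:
 u(y) = C1 + log(tan(5*y)^2 + 1)/20 + 54*exp(-y/9)/5


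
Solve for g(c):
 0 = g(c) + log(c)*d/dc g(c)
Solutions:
 g(c) = C1*exp(-li(c))


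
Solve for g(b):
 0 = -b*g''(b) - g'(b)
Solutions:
 g(b) = C1 + C2*log(b)


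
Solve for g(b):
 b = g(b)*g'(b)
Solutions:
 g(b) = -sqrt(C1 + b^2)
 g(b) = sqrt(C1 + b^2)


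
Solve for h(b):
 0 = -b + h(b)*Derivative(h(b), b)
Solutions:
 h(b) = -sqrt(C1 + b^2)
 h(b) = sqrt(C1 + b^2)


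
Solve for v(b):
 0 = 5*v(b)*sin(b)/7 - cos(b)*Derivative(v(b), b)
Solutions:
 v(b) = C1/cos(b)^(5/7)


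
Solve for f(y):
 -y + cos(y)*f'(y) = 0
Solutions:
 f(y) = C1 + Integral(y/cos(y), y)


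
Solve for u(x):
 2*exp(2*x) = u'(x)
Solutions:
 u(x) = C1 + exp(2*x)


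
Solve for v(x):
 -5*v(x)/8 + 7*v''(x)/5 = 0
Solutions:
 v(x) = C1*exp(-5*sqrt(14)*x/28) + C2*exp(5*sqrt(14)*x/28)


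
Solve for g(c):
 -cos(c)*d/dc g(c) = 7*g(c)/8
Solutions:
 g(c) = C1*(sin(c) - 1)^(7/16)/(sin(c) + 1)^(7/16)


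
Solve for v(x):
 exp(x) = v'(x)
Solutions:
 v(x) = C1 + exp(x)


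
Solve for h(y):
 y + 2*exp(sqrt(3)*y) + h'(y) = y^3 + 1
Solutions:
 h(y) = C1 + y^4/4 - y^2/2 + y - 2*sqrt(3)*exp(sqrt(3)*y)/3


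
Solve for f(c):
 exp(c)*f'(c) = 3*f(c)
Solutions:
 f(c) = C1*exp(-3*exp(-c))


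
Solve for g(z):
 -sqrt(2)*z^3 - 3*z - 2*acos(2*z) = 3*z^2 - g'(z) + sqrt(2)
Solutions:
 g(z) = C1 + sqrt(2)*z^4/4 + z^3 + 3*z^2/2 + 2*z*acos(2*z) + sqrt(2)*z - sqrt(1 - 4*z^2)


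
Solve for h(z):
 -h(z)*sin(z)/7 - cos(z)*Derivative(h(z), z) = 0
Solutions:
 h(z) = C1*cos(z)^(1/7)


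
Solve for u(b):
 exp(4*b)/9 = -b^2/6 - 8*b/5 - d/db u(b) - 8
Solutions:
 u(b) = C1 - b^3/18 - 4*b^2/5 - 8*b - exp(4*b)/36


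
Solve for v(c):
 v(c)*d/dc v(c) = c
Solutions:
 v(c) = -sqrt(C1 + c^2)
 v(c) = sqrt(C1 + c^2)


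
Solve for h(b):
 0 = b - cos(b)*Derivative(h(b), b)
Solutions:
 h(b) = C1 + Integral(b/cos(b), b)


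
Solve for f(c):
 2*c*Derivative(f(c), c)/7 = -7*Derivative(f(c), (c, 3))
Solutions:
 f(c) = C1 + Integral(C2*airyai(-14^(1/3)*c/7) + C3*airybi(-14^(1/3)*c/7), c)


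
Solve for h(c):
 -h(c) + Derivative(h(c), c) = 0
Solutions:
 h(c) = C1*exp(c)


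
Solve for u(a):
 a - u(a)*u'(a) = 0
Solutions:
 u(a) = -sqrt(C1 + a^2)
 u(a) = sqrt(C1 + a^2)


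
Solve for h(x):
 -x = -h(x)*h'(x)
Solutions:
 h(x) = -sqrt(C1 + x^2)
 h(x) = sqrt(C1 + x^2)


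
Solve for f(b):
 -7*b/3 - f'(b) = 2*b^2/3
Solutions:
 f(b) = C1 - 2*b^3/9 - 7*b^2/6


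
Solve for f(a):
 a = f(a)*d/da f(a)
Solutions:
 f(a) = -sqrt(C1 + a^2)
 f(a) = sqrt(C1 + a^2)


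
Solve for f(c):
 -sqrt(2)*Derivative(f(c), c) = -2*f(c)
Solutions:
 f(c) = C1*exp(sqrt(2)*c)


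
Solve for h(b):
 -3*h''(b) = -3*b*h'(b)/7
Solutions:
 h(b) = C1 + C2*erfi(sqrt(14)*b/14)


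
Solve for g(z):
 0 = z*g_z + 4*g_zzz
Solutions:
 g(z) = C1 + Integral(C2*airyai(-2^(1/3)*z/2) + C3*airybi(-2^(1/3)*z/2), z)


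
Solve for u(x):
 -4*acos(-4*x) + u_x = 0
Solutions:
 u(x) = C1 + 4*x*acos(-4*x) + sqrt(1 - 16*x^2)


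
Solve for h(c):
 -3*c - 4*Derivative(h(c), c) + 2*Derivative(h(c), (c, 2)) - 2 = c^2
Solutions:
 h(c) = C1 + C2*exp(2*c) - c^3/12 - c^2/2 - c


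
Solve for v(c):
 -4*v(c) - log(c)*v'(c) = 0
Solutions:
 v(c) = C1*exp(-4*li(c))


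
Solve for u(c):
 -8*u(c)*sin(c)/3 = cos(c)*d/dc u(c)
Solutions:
 u(c) = C1*cos(c)^(8/3)


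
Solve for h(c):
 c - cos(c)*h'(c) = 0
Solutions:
 h(c) = C1 + Integral(c/cos(c), c)


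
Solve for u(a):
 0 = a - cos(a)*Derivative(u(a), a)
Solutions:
 u(a) = C1 + Integral(a/cos(a), a)


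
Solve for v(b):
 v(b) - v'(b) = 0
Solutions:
 v(b) = C1*exp(b)


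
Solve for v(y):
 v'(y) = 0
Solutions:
 v(y) = C1


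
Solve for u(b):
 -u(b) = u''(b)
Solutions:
 u(b) = C1*sin(b) + C2*cos(b)


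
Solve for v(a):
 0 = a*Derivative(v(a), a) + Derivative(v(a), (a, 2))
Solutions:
 v(a) = C1 + C2*erf(sqrt(2)*a/2)


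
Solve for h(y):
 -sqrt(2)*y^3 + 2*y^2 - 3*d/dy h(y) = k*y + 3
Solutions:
 h(y) = C1 - k*y^2/6 - sqrt(2)*y^4/12 + 2*y^3/9 - y


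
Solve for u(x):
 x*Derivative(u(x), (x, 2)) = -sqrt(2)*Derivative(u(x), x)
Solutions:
 u(x) = C1 + C2*x^(1 - sqrt(2))


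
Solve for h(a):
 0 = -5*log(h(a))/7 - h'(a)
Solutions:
 li(h(a)) = C1 - 5*a/7


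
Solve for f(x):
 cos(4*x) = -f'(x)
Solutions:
 f(x) = C1 - sin(4*x)/4


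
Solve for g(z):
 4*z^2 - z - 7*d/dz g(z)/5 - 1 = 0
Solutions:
 g(z) = C1 + 20*z^3/21 - 5*z^2/14 - 5*z/7


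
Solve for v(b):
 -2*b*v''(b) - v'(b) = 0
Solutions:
 v(b) = C1 + C2*sqrt(b)


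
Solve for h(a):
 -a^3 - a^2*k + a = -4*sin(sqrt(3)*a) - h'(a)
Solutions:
 h(a) = C1 + a^4/4 + a^3*k/3 - a^2/2 + 4*sqrt(3)*cos(sqrt(3)*a)/3


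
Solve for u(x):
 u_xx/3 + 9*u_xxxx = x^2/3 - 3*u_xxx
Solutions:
 u(x) = C1 + C2*x + x^4/12 - 3*x^3 + 54*x^2 + (C3*sin(sqrt(3)*x/18) + C4*cos(sqrt(3)*x/18))*exp(-x/6)


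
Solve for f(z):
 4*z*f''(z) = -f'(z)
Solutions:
 f(z) = C1 + C2*z^(3/4)


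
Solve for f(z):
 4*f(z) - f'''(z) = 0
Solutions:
 f(z) = C3*exp(2^(2/3)*z) + (C1*sin(2^(2/3)*sqrt(3)*z/2) + C2*cos(2^(2/3)*sqrt(3)*z/2))*exp(-2^(2/3)*z/2)


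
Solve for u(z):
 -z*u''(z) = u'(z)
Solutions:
 u(z) = C1 + C2*log(z)


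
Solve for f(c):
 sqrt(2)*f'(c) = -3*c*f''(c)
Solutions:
 f(c) = C1 + C2*c^(1 - sqrt(2)/3)


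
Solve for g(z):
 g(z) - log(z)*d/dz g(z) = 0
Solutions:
 g(z) = C1*exp(li(z))


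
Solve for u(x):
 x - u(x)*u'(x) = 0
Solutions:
 u(x) = -sqrt(C1 + x^2)
 u(x) = sqrt(C1 + x^2)


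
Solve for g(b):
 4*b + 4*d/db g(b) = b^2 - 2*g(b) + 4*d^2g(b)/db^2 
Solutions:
 g(b) = C1*exp(b*(1 - sqrt(3))/2) + C2*exp(b*(1 + sqrt(3))/2) + b^2/2 - 4*b + 10


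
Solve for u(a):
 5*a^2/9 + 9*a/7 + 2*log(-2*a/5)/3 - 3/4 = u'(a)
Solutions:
 u(a) = C1 + 5*a^3/27 + 9*a^2/14 + 2*a*log(-a)/3 + a*(-17 - 8*log(5) + 8*log(2))/12


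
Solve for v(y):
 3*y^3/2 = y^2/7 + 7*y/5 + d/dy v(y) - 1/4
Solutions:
 v(y) = C1 + 3*y^4/8 - y^3/21 - 7*y^2/10 + y/4


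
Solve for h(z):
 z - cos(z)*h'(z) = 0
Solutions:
 h(z) = C1 + Integral(z/cos(z), z)


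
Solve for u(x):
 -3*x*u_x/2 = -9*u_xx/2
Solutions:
 u(x) = C1 + C2*erfi(sqrt(6)*x/6)


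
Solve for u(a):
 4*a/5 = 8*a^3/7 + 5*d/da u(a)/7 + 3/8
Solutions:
 u(a) = C1 - 2*a^4/5 + 14*a^2/25 - 21*a/40


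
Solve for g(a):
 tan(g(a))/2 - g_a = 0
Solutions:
 g(a) = pi - asin(C1*exp(a/2))
 g(a) = asin(C1*exp(a/2))


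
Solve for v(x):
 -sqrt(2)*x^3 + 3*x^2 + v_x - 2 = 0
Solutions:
 v(x) = C1 + sqrt(2)*x^4/4 - x^3 + 2*x


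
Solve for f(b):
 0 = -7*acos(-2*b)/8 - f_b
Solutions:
 f(b) = C1 - 7*b*acos(-2*b)/8 - 7*sqrt(1 - 4*b^2)/16


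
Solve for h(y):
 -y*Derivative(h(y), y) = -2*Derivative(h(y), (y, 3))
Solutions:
 h(y) = C1 + Integral(C2*airyai(2^(2/3)*y/2) + C3*airybi(2^(2/3)*y/2), y)


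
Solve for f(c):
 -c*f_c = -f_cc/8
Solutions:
 f(c) = C1 + C2*erfi(2*c)


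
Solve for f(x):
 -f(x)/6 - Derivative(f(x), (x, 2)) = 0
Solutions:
 f(x) = C1*sin(sqrt(6)*x/6) + C2*cos(sqrt(6)*x/6)


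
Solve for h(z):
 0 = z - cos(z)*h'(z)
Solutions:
 h(z) = C1 + Integral(z/cos(z), z)


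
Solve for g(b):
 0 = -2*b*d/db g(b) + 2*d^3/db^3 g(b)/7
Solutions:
 g(b) = C1 + Integral(C2*airyai(7^(1/3)*b) + C3*airybi(7^(1/3)*b), b)


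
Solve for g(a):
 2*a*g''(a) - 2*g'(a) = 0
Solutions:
 g(a) = C1 + C2*a^2


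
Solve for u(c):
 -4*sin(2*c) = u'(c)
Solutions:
 u(c) = C1 + 2*cos(2*c)


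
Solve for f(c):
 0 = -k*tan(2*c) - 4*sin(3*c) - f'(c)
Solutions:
 f(c) = C1 + k*log(cos(2*c))/2 + 4*cos(3*c)/3


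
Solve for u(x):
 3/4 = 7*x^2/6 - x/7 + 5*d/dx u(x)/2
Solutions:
 u(x) = C1 - 7*x^3/45 + x^2/35 + 3*x/10


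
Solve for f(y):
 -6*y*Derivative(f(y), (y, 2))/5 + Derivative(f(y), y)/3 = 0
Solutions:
 f(y) = C1 + C2*y^(23/18)


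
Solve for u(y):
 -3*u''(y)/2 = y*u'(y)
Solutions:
 u(y) = C1 + C2*erf(sqrt(3)*y/3)


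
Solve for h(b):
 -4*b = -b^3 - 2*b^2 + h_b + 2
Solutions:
 h(b) = C1 + b^4/4 + 2*b^3/3 - 2*b^2 - 2*b


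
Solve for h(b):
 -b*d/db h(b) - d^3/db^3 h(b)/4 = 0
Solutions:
 h(b) = C1 + Integral(C2*airyai(-2^(2/3)*b) + C3*airybi(-2^(2/3)*b), b)


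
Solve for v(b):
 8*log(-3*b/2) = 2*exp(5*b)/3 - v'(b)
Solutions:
 v(b) = C1 - 8*b*log(-b) + 8*b*(-log(3) + log(2) + 1) + 2*exp(5*b)/15


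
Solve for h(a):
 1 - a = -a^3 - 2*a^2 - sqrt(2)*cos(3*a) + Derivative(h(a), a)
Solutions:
 h(a) = C1 + a^4/4 + 2*a^3/3 - a^2/2 + a + sqrt(2)*sin(3*a)/3


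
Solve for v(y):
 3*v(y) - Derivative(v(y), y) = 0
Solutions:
 v(y) = C1*exp(3*y)


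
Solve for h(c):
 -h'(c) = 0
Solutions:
 h(c) = C1


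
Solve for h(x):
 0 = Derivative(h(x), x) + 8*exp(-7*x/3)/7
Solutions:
 h(x) = C1 + 24*exp(-7*x/3)/49


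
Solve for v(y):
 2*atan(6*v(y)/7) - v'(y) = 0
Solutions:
 Integral(1/atan(6*_y/7), (_y, v(y))) = C1 + 2*y


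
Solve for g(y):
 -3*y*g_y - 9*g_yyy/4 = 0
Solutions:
 g(y) = C1 + Integral(C2*airyai(-6^(2/3)*y/3) + C3*airybi(-6^(2/3)*y/3), y)


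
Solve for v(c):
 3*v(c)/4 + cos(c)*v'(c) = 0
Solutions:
 v(c) = C1*(sin(c) - 1)^(3/8)/(sin(c) + 1)^(3/8)


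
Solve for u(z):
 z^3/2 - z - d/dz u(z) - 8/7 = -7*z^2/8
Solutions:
 u(z) = C1 + z^4/8 + 7*z^3/24 - z^2/2 - 8*z/7


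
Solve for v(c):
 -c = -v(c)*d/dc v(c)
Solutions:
 v(c) = -sqrt(C1 + c^2)
 v(c) = sqrt(C1 + c^2)


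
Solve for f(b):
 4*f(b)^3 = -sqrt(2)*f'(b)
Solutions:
 f(b) = -sqrt(2)*sqrt(-1/(C1 - 2*sqrt(2)*b))/2
 f(b) = sqrt(2)*sqrt(-1/(C1 - 2*sqrt(2)*b))/2


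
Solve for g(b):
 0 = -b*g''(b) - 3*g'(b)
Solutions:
 g(b) = C1 + C2/b^2


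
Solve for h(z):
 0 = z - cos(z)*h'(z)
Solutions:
 h(z) = C1 + Integral(z/cos(z), z)


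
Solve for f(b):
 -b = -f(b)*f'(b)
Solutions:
 f(b) = -sqrt(C1 + b^2)
 f(b) = sqrt(C1 + b^2)


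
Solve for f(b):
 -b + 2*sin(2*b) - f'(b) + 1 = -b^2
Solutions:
 f(b) = C1 + b^3/3 - b^2/2 + b - cos(2*b)


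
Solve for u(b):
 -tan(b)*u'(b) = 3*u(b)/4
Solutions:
 u(b) = C1/sin(b)^(3/4)


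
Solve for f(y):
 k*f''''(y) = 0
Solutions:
 f(y) = C1 + C2*y + C3*y^2 + C4*y^3


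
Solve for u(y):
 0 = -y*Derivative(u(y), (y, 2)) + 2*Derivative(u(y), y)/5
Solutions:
 u(y) = C1 + C2*y^(7/5)


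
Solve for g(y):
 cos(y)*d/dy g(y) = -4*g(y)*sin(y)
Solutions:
 g(y) = C1*cos(y)^4


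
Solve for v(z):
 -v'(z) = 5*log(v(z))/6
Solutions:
 li(v(z)) = C1 - 5*z/6


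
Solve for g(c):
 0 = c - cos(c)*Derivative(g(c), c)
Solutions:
 g(c) = C1 + Integral(c/cos(c), c)


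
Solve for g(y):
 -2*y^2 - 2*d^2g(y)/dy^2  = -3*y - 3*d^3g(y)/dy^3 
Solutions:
 g(y) = C1 + C2*y + C3*exp(2*y/3) - y^4/12 - y^3/4 - 9*y^2/8


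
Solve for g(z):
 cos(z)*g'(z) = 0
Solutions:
 g(z) = C1


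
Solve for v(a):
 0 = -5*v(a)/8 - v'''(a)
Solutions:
 v(a) = C3*exp(-5^(1/3)*a/2) + (C1*sin(sqrt(3)*5^(1/3)*a/4) + C2*cos(sqrt(3)*5^(1/3)*a/4))*exp(5^(1/3)*a/4)


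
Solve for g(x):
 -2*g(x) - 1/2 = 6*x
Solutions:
 g(x) = -3*x - 1/4


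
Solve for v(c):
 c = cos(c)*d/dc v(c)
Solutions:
 v(c) = C1 + Integral(c/cos(c), c)


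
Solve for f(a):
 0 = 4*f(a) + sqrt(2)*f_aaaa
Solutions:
 f(a) = (C1*sin(2^(7/8)*a/2) + C2*cos(2^(7/8)*a/2))*exp(-2^(7/8)*a/2) + (C3*sin(2^(7/8)*a/2) + C4*cos(2^(7/8)*a/2))*exp(2^(7/8)*a/2)


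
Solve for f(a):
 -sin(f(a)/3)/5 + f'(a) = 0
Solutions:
 -a/5 + 3*log(cos(f(a)/3) - 1)/2 - 3*log(cos(f(a)/3) + 1)/2 = C1


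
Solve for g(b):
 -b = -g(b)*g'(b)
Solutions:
 g(b) = -sqrt(C1 + b^2)
 g(b) = sqrt(C1 + b^2)


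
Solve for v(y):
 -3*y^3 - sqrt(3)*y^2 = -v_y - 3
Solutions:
 v(y) = C1 + 3*y^4/4 + sqrt(3)*y^3/3 - 3*y


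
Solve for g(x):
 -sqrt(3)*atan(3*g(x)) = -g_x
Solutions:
 Integral(1/atan(3*_y), (_y, g(x))) = C1 + sqrt(3)*x


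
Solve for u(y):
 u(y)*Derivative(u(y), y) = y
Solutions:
 u(y) = -sqrt(C1 + y^2)
 u(y) = sqrt(C1 + y^2)


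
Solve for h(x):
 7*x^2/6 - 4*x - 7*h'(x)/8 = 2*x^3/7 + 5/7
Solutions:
 h(x) = C1 - 4*x^4/49 + 4*x^3/9 - 16*x^2/7 - 40*x/49


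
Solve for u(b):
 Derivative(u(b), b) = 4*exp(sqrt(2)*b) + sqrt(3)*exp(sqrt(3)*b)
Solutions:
 u(b) = C1 + 2*sqrt(2)*exp(sqrt(2)*b) + exp(sqrt(3)*b)


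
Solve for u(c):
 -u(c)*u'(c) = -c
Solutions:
 u(c) = -sqrt(C1 + c^2)
 u(c) = sqrt(C1 + c^2)


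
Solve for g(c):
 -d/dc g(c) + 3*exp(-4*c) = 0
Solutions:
 g(c) = C1 - 3*exp(-4*c)/4


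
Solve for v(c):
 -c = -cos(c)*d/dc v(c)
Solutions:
 v(c) = C1 + Integral(c/cos(c), c)


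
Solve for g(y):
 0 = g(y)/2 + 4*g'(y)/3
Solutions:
 g(y) = C1*exp(-3*y/8)


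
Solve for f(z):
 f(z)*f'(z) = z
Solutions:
 f(z) = -sqrt(C1 + z^2)
 f(z) = sqrt(C1 + z^2)


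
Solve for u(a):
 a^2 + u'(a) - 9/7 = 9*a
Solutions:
 u(a) = C1 - a^3/3 + 9*a^2/2 + 9*a/7


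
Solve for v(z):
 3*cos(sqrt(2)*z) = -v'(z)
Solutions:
 v(z) = C1 - 3*sqrt(2)*sin(sqrt(2)*z)/2


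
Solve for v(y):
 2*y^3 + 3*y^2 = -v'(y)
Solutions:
 v(y) = C1 - y^4/2 - y^3


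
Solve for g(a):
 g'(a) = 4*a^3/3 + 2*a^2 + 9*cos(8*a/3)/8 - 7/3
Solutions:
 g(a) = C1 + a^4/3 + 2*a^3/3 - 7*a/3 + 27*sin(8*a/3)/64


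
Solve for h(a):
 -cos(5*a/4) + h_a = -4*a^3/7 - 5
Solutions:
 h(a) = C1 - a^4/7 - 5*a + 4*sin(5*a/4)/5


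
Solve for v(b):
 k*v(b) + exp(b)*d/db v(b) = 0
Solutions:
 v(b) = C1*exp(k*exp(-b))


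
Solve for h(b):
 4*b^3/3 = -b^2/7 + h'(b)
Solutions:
 h(b) = C1 + b^4/3 + b^3/21


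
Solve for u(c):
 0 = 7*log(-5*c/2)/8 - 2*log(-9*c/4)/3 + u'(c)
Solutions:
 u(c) = C1 - 5*c*log(-c)/24 + c*(-21*log(5) - 11*log(2) + 5 + 32*log(3))/24


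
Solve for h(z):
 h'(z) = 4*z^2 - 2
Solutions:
 h(z) = C1 + 4*z^3/3 - 2*z


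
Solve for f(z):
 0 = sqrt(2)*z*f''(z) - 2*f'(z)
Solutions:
 f(z) = C1 + C2*z^(1 + sqrt(2))


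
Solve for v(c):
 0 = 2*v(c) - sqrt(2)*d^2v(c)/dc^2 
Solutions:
 v(c) = C1*exp(-2^(1/4)*c) + C2*exp(2^(1/4)*c)


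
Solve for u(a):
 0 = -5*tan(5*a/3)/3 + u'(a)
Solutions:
 u(a) = C1 - log(cos(5*a/3))


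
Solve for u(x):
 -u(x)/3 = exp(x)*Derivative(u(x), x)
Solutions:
 u(x) = C1*exp(exp(-x)/3)


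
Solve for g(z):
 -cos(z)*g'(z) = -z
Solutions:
 g(z) = C1 + Integral(z/cos(z), z)


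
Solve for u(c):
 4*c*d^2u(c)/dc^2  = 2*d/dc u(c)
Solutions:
 u(c) = C1 + C2*c^(3/2)


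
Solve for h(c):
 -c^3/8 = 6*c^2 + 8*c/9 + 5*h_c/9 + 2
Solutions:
 h(c) = C1 - 9*c^4/160 - 18*c^3/5 - 4*c^2/5 - 18*c/5


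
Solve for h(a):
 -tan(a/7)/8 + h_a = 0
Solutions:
 h(a) = C1 - 7*log(cos(a/7))/8


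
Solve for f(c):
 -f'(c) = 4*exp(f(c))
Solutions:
 f(c) = log(1/(C1 + 4*c))


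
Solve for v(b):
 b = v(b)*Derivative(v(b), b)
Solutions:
 v(b) = -sqrt(C1 + b^2)
 v(b) = sqrt(C1 + b^2)


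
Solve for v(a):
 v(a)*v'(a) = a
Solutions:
 v(a) = -sqrt(C1 + a^2)
 v(a) = sqrt(C1 + a^2)


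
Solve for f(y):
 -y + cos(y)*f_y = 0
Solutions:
 f(y) = C1 + Integral(y/cos(y), y)


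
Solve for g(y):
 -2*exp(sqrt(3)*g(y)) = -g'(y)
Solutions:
 g(y) = sqrt(3)*(2*log(-1/(C1 + 2*y)) - log(3))/6


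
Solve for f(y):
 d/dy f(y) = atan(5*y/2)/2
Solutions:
 f(y) = C1 + y*atan(5*y/2)/2 - log(25*y^2 + 4)/10


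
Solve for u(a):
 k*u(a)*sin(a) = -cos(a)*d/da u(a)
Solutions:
 u(a) = C1*exp(k*log(cos(a)))


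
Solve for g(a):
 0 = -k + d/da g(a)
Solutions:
 g(a) = C1 + a*k


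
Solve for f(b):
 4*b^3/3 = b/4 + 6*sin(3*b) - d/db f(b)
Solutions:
 f(b) = C1 - b^4/3 + b^2/8 - 2*cos(3*b)


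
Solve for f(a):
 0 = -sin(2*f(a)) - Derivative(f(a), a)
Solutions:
 f(a) = pi - acos((-C1 - exp(4*a))/(C1 - exp(4*a)))/2
 f(a) = acos((-C1 - exp(4*a))/(C1 - exp(4*a)))/2


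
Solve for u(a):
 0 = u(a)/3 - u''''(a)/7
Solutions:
 u(a) = C1*exp(-3^(3/4)*7^(1/4)*a/3) + C2*exp(3^(3/4)*7^(1/4)*a/3) + C3*sin(3^(3/4)*7^(1/4)*a/3) + C4*cos(3^(3/4)*7^(1/4)*a/3)


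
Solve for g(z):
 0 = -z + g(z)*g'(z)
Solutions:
 g(z) = -sqrt(C1 + z^2)
 g(z) = sqrt(C1 + z^2)


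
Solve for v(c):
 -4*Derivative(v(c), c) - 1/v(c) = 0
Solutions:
 v(c) = -sqrt(C1 - 2*c)/2
 v(c) = sqrt(C1 - 2*c)/2


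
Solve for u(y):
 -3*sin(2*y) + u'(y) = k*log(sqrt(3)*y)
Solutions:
 u(y) = C1 + k*y*(log(y) - 1) + k*y*log(3)/2 - 3*cos(2*y)/2


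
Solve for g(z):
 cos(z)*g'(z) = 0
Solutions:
 g(z) = C1


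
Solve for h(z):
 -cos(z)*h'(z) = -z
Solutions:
 h(z) = C1 + Integral(z/cos(z), z)


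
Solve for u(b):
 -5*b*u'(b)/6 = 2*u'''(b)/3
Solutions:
 u(b) = C1 + Integral(C2*airyai(-10^(1/3)*b/2) + C3*airybi(-10^(1/3)*b/2), b)


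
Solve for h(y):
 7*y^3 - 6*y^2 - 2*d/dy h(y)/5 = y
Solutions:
 h(y) = C1 + 35*y^4/8 - 5*y^3 - 5*y^2/4


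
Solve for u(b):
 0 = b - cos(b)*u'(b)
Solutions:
 u(b) = C1 + Integral(b/cos(b), b)


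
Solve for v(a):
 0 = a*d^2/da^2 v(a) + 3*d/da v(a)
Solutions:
 v(a) = C1 + C2/a^2


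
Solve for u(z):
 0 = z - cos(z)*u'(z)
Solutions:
 u(z) = C1 + Integral(z/cos(z), z)


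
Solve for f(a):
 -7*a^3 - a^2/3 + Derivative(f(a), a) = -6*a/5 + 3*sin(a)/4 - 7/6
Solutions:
 f(a) = C1 + 7*a^4/4 + a^3/9 - 3*a^2/5 - 7*a/6 - 3*cos(a)/4


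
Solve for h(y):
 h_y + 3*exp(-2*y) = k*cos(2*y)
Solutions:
 h(y) = C1 + k*sin(2*y)/2 + 3*exp(-2*y)/2


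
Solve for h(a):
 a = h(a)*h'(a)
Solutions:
 h(a) = -sqrt(C1 + a^2)
 h(a) = sqrt(C1 + a^2)


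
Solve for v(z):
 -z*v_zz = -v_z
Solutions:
 v(z) = C1 + C2*z^2


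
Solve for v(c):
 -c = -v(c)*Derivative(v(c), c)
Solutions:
 v(c) = -sqrt(C1 + c^2)
 v(c) = sqrt(C1 + c^2)


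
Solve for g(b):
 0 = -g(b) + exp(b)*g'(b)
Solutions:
 g(b) = C1*exp(-exp(-b))


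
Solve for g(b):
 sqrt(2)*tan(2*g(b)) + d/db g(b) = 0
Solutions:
 g(b) = -asin(C1*exp(-2*sqrt(2)*b))/2 + pi/2
 g(b) = asin(C1*exp(-2*sqrt(2)*b))/2


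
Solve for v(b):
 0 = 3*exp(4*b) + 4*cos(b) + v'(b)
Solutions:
 v(b) = C1 - 3*exp(4*b)/4 - 4*sin(b)


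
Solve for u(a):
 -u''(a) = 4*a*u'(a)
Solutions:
 u(a) = C1 + C2*erf(sqrt(2)*a)


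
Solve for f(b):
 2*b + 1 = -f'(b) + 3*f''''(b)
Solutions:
 f(b) = C1 + C4*exp(3^(2/3)*b/3) - b^2 - b + (C2*sin(3^(1/6)*b/2) + C3*cos(3^(1/6)*b/2))*exp(-3^(2/3)*b/6)


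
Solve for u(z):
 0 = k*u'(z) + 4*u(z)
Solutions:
 u(z) = C1*exp(-4*z/k)


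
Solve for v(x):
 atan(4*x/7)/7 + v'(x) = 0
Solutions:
 v(x) = C1 - x*atan(4*x/7)/7 + log(16*x^2 + 49)/8


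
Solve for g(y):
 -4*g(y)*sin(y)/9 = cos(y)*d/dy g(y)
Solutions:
 g(y) = C1*cos(y)^(4/9)


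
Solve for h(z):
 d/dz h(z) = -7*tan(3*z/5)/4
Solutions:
 h(z) = C1 + 35*log(cos(3*z/5))/12


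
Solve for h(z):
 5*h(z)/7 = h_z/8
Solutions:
 h(z) = C1*exp(40*z/7)


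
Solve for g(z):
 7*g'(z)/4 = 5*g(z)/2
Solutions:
 g(z) = C1*exp(10*z/7)


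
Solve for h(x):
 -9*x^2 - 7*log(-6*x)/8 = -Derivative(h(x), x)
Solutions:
 h(x) = C1 + 3*x^3 + 7*x*log(-x)/8 + 7*x*(-1 + log(6))/8


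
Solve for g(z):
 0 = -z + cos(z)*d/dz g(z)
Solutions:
 g(z) = C1 + Integral(z/cos(z), z)


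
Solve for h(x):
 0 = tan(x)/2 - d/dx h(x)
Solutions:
 h(x) = C1 - log(cos(x))/2


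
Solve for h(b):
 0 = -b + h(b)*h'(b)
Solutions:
 h(b) = -sqrt(C1 + b^2)
 h(b) = sqrt(C1 + b^2)


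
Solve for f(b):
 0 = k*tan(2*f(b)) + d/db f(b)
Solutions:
 f(b) = -asin(C1*exp(-2*b*k))/2 + pi/2
 f(b) = asin(C1*exp(-2*b*k))/2


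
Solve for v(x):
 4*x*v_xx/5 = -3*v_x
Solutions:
 v(x) = C1 + C2/x^(11/4)


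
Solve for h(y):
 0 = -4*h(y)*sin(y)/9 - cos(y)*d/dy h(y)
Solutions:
 h(y) = C1*cos(y)^(4/9)


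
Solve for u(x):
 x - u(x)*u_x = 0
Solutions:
 u(x) = -sqrt(C1 + x^2)
 u(x) = sqrt(C1 + x^2)


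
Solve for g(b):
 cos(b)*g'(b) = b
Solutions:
 g(b) = C1 + Integral(b/cos(b), b)


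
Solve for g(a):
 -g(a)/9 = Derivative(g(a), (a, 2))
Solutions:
 g(a) = C1*sin(a/3) + C2*cos(a/3)


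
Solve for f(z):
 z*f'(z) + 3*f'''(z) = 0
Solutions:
 f(z) = C1 + Integral(C2*airyai(-3^(2/3)*z/3) + C3*airybi(-3^(2/3)*z/3), z)


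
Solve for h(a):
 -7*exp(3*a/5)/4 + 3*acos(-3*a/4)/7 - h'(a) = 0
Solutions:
 h(a) = C1 + 3*a*acos(-3*a/4)/7 + sqrt(16 - 9*a^2)/7 - 35*exp(3*a/5)/12


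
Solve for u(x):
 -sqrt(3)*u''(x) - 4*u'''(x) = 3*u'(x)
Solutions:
 u(x) = C1 + (C2*sin(3*sqrt(5)*x/8) + C3*cos(3*sqrt(5)*x/8))*exp(-sqrt(3)*x/8)


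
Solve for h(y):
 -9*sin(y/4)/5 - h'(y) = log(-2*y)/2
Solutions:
 h(y) = C1 - y*log(-y)/2 - y*log(2)/2 + y/2 + 36*cos(y/4)/5


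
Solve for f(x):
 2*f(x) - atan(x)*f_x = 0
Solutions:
 f(x) = C1*exp(2*Integral(1/atan(x), x))


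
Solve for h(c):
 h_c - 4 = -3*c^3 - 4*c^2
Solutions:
 h(c) = C1 - 3*c^4/4 - 4*c^3/3 + 4*c


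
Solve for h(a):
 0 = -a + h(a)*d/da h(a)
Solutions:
 h(a) = -sqrt(C1 + a^2)
 h(a) = sqrt(C1 + a^2)


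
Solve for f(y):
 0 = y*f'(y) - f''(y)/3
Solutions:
 f(y) = C1 + C2*erfi(sqrt(6)*y/2)


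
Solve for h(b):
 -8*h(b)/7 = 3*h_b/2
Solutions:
 h(b) = C1*exp(-16*b/21)


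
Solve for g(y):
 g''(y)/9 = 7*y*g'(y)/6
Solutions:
 g(y) = C1 + C2*erfi(sqrt(21)*y/2)


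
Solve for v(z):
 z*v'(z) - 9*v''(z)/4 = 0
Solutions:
 v(z) = C1 + C2*erfi(sqrt(2)*z/3)


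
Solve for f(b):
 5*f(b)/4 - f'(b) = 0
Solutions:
 f(b) = C1*exp(5*b/4)


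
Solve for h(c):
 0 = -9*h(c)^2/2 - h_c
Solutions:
 h(c) = 2/(C1 + 9*c)


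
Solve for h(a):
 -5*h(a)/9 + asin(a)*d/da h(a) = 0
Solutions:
 h(a) = C1*exp(5*Integral(1/asin(a), a)/9)


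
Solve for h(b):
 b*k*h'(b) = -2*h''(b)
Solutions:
 h(b) = Piecewise((-sqrt(pi)*C1*erf(b*sqrt(k)/2)/sqrt(k) - C2, (k > 0) | (k < 0)), (-C1*b - C2, True))


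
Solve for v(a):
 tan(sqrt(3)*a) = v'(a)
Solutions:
 v(a) = C1 - sqrt(3)*log(cos(sqrt(3)*a))/3


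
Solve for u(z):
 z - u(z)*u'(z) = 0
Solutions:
 u(z) = -sqrt(C1 + z^2)
 u(z) = sqrt(C1 + z^2)


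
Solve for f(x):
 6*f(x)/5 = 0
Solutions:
 f(x) = 0


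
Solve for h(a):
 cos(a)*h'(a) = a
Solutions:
 h(a) = C1 + Integral(a/cos(a), a)


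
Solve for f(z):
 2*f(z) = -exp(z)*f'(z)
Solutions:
 f(z) = C1*exp(2*exp(-z))


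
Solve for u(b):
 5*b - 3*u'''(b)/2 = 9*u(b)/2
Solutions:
 u(b) = C3*exp(-3^(1/3)*b) + 10*b/9 + (C1*sin(3^(5/6)*b/2) + C2*cos(3^(5/6)*b/2))*exp(3^(1/3)*b/2)


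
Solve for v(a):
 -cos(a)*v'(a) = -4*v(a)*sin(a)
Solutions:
 v(a) = C1/cos(a)^4


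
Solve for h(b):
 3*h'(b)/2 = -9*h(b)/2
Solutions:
 h(b) = C1*exp(-3*b)


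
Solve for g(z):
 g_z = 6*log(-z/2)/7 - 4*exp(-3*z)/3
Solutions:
 g(z) = C1 + 6*z*log(-z)/7 + 6*z*(-1 - log(2))/7 + 4*exp(-3*z)/9


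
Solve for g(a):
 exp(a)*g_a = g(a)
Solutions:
 g(a) = C1*exp(-exp(-a))


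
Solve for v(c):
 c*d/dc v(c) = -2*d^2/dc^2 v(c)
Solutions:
 v(c) = C1 + C2*erf(c/2)


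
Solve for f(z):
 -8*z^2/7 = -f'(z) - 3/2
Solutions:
 f(z) = C1 + 8*z^3/21 - 3*z/2


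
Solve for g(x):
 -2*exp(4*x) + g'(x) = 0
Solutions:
 g(x) = C1 + exp(4*x)/2


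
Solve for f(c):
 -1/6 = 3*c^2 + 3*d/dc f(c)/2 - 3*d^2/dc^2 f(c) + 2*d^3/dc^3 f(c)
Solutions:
 f(c) = C1 - 2*c^3/3 - 4*c^2 - 97*c/9 + (C2*sin(sqrt(3)*c/4) + C3*cos(sqrt(3)*c/4))*exp(3*c/4)


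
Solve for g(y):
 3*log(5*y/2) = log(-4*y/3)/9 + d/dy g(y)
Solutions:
 g(y) = C1 + 26*y*log(y)/9 + y*(-26/9 - 29*log(2)/9 + log(3)/9 + 3*log(5) - I*pi/9)


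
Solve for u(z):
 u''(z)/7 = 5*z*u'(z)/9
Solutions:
 u(z) = C1 + C2*erfi(sqrt(70)*z/6)


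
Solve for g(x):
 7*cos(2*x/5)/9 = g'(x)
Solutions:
 g(x) = C1 + 35*sin(2*x/5)/18


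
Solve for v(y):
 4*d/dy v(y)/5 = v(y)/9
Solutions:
 v(y) = C1*exp(5*y/36)


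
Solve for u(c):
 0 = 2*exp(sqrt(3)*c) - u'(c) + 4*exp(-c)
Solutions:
 u(c) = C1 + 2*sqrt(3)*exp(sqrt(3)*c)/3 - 4*exp(-c)


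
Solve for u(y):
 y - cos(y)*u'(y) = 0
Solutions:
 u(y) = C1 + Integral(y/cos(y), y)


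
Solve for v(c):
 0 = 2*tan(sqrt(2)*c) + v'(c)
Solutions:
 v(c) = C1 + sqrt(2)*log(cos(sqrt(2)*c))


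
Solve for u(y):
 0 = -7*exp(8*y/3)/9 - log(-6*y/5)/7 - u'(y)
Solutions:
 u(y) = C1 - y*log(-y)/7 + y*(-log(6) + 1 + log(5))/7 - 7*exp(8*y/3)/24


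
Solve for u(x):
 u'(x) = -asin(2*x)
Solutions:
 u(x) = C1 - x*asin(2*x) - sqrt(1 - 4*x^2)/2


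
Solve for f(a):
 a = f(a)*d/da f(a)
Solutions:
 f(a) = -sqrt(C1 + a^2)
 f(a) = sqrt(C1 + a^2)


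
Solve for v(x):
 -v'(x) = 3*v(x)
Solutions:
 v(x) = C1*exp(-3*x)


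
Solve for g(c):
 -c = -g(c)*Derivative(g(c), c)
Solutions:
 g(c) = -sqrt(C1 + c^2)
 g(c) = sqrt(C1 + c^2)


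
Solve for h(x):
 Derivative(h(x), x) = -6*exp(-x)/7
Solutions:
 h(x) = C1 + 6*exp(-x)/7


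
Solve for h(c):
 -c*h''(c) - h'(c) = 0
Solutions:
 h(c) = C1 + C2*log(c)


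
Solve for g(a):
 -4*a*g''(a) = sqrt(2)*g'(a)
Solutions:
 g(a) = C1 + C2*a^(1 - sqrt(2)/4)


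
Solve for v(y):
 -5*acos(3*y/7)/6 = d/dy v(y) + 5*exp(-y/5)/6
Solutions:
 v(y) = C1 - 5*y*acos(3*y/7)/6 + 5*sqrt(49 - 9*y^2)/18 + 25*exp(-y/5)/6


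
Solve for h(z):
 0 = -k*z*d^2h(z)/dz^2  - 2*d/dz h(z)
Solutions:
 h(z) = C1 + z^(((re(k) - 2)*re(k) + im(k)^2)/(re(k)^2 + im(k)^2))*(C2*sin(2*log(z)*Abs(im(k))/(re(k)^2 + im(k)^2)) + C3*cos(2*log(z)*im(k)/(re(k)^2 + im(k)^2)))


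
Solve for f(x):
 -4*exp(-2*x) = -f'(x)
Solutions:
 f(x) = C1 - 2*exp(-2*x)


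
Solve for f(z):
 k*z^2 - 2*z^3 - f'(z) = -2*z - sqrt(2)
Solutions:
 f(z) = C1 + k*z^3/3 - z^4/2 + z^2 + sqrt(2)*z


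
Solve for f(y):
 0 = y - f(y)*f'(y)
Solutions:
 f(y) = -sqrt(C1 + y^2)
 f(y) = sqrt(C1 + y^2)


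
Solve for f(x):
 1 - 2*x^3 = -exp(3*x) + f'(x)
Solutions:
 f(x) = C1 - x^4/2 + x + exp(3*x)/3


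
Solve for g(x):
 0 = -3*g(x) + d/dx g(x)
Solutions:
 g(x) = C1*exp(3*x)


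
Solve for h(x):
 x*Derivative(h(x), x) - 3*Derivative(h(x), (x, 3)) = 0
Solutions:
 h(x) = C1 + Integral(C2*airyai(3^(2/3)*x/3) + C3*airybi(3^(2/3)*x/3), x)


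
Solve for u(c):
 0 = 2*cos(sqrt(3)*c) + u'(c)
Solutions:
 u(c) = C1 - 2*sqrt(3)*sin(sqrt(3)*c)/3


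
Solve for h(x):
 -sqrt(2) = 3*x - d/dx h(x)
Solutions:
 h(x) = C1 + 3*x^2/2 + sqrt(2)*x


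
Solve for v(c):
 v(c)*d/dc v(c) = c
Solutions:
 v(c) = -sqrt(C1 + c^2)
 v(c) = sqrt(C1 + c^2)


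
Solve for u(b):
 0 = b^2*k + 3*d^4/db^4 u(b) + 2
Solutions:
 u(b) = C1 + C2*b + C3*b^2 + C4*b^3 - b^6*k/1080 - b^4/36


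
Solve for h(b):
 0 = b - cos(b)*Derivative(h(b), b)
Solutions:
 h(b) = C1 + Integral(b/cos(b), b)


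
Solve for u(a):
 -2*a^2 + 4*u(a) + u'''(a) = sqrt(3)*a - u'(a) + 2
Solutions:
 u(a) = C1*exp(-3^(1/3)*a*(-(18 + sqrt(327))^(1/3) + 3^(1/3)/(18 + sqrt(327))^(1/3))/6)*sin(3^(1/6)*a*(3/(18 + sqrt(327))^(1/3) + 3^(2/3)*(18 + sqrt(327))^(1/3))/6) + C2*exp(-3^(1/3)*a*(-(18 + sqrt(327))^(1/3) + 3^(1/3)/(18 + sqrt(327))^(1/3))/6)*cos(3^(1/6)*a*(3/(18 + sqrt(327))^(1/3) + 3^(2/3)*(18 + sqrt(327))^(1/3))/6) + C3*exp(3^(1/3)*a*(-(18 + sqrt(327))^(1/3) + 3^(1/3)/(18 + sqrt(327))^(1/3))/3) + a^2/2 - a/4 + sqrt(3)*a/4 - sqrt(3)/16 + 9/16


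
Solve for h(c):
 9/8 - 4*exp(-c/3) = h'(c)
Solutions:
 h(c) = C1 + 9*c/8 + 12*exp(-c/3)


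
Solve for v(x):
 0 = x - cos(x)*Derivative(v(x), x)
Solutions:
 v(x) = C1 + Integral(x/cos(x), x)


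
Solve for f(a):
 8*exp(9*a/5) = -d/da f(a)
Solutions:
 f(a) = C1 - 40*exp(9*a/5)/9


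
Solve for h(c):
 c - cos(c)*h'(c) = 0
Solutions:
 h(c) = C1 + Integral(c/cos(c), c)


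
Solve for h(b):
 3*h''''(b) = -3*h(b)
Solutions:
 h(b) = (C1*sin(sqrt(2)*b/2) + C2*cos(sqrt(2)*b/2))*exp(-sqrt(2)*b/2) + (C3*sin(sqrt(2)*b/2) + C4*cos(sqrt(2)*b/2))*exp(sqrt(2)*b/2)


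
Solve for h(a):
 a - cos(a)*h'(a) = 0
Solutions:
 h(a) = C1 + Integral(a/cos(a), a)


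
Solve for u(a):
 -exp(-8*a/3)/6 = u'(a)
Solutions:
 u(a) = C1 + exp(-8*a/3)/16


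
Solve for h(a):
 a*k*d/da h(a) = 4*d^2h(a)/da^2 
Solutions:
 h(a) = Piecewise((-sqrt(2)*sqrt(pi)*C1*erf(sqrt(2)*a*sqrt(-k)/4)/sqrt(-k) - C2, (k > 0) | (k < 0)), (-C1*a - C2, True))


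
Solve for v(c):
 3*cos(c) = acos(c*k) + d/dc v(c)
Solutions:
 v(c) = C1 - Piecewise((c*acos(c*k) - sqrt(-c^2*k^2 + 1)/k, Ne(k, 0)), (pi*c/2, True)) + 3*sin(c)


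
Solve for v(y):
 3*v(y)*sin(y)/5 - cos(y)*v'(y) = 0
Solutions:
 v(y) = C1/cos(y)^(3/5)


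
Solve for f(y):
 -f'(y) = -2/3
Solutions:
 f(y) = C1 + 2*y/3


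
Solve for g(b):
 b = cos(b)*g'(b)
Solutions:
 g(b) = C1 + Integral(b/cos(b), b)


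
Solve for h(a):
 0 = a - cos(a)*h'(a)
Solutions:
 h(a) = C1 + Integral(a/cos(a), a)


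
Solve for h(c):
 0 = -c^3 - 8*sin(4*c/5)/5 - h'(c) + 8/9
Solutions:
 h(c) = C1 - c^4/4 + 8*c/9 + 2*cos(4*c/5)


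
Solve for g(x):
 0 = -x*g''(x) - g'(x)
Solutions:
 g(x) = C1 + C2*log(x)


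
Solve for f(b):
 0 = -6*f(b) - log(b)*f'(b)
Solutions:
 f(b) = C1*exp(-6*li(b))


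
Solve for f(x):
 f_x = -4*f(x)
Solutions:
 f(x) = C1*exp(-4*x)


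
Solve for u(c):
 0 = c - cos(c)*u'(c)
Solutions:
 u(c) = C1 + Integral(c/cos(c), c)


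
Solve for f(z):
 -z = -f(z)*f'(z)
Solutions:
 f(z) = -sqrt(C1 + z^2)
 f(z) = sqrt(C1 + z^2)


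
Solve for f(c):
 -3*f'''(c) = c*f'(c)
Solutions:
 f(c) = C1 + Integral(C2*airyai(-3^(2/3)*c/3) + C3*airybi(-3^(2/3)*c/3), c)


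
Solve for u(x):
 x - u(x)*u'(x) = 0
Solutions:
 u(x) = -sqrt(C1 + x^2)
 u(x) = sqrt(C1 + x^2)


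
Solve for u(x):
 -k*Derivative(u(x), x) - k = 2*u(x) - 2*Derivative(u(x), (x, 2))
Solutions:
 u(x) = C1*exp(x*(k - sqrt(k^2 + 16))/4) + C2*exp(x*(k + sqrt(k^2 + 16))/4) - k/2


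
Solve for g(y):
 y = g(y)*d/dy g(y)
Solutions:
 g(y) = -sqrt(C1 + y^2)
 g(y) = sqrt(C1 + y^2)


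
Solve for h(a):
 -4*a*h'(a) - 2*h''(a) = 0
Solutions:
 h(a) = C1 + C2*erf(a)


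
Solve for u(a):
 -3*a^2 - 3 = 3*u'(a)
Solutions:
 u(a) = C1 - a^3/3 - a


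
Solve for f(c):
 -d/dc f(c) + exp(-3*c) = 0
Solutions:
 f(c) = C1 - exp(-3*c)/3


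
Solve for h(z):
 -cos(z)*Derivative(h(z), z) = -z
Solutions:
 h(z) = C1 + Integral(z/cos(z), z)


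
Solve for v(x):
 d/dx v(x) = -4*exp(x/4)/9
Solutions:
 v(x) = C1 - 16*exp(x/4)/9


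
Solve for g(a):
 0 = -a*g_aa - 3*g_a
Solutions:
 g(a) = C1 + C2/a^2


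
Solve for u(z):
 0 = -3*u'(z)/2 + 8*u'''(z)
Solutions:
 u(z) = C1 + C2*exp(-sqrt(3)*z/4) + C3*exp(sqrt(3)*z/4)


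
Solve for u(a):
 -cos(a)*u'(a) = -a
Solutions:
 u(a) = C1 + Integral(a/cos(a), a)


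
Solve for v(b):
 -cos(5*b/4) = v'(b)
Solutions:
 v(b) = C1 - 4*sin(5*b/4)/5


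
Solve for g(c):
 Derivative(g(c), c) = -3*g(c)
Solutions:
 g(c) = C1*exp(-3*c)


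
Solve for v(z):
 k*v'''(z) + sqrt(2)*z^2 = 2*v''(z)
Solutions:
 v(z) = C1 + C2*z + C3*exp(2*z/k) + sqrt(2)*k^2*z^2/8 + sqrt(2)*k*z^3/12 + sqrt(2)*z^4/24


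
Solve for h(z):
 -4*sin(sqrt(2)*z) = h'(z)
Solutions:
 h(z) = C1 + 2*sqrt(2)*cos(sqrt(2)*z)


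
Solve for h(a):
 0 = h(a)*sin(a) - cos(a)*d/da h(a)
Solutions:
 h(a) = C1/cos(a)


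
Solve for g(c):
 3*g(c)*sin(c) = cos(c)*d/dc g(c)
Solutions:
 g(c) = C1/cos(c)^3


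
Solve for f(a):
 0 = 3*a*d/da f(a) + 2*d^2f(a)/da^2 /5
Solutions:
 f(a) = C1 + C2*erf(sqrt(15)*a/2)


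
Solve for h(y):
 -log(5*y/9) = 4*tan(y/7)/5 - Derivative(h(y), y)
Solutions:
 h(y) = C1 + y*log(y) - 2*y*log(3) - y + y*log(5) - 28*log(cos(y/7))/5


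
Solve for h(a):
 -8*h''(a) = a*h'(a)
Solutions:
 h(a) = C1 + C2*erf(a/4)


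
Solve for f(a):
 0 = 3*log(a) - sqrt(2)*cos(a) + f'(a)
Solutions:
 f(a) = C1 - 3*a*log(a) + 3*a + sqrt(2)*sin(a)


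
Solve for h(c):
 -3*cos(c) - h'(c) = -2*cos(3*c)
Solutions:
 h(c) = C1 - 3*sin(c) + 2*sin(3*c)/3


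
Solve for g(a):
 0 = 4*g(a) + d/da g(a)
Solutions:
 g(a) = C1*exp(-4*a)


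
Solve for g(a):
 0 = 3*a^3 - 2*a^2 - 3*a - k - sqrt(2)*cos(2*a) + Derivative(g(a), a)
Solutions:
 g(a) = C1 - 3*a^4/4 + 2*a^3/3 + 3*a^2/2 + a*k + sqrt(2)*sin(2*a)/2


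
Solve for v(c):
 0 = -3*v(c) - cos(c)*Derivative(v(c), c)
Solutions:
 v(c) = C1*(sin(c) - 1)^(3/2)/(sin(c) + 1)^(3/2)


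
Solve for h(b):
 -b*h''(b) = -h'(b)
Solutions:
 h(b) = C1 + C2*b^2


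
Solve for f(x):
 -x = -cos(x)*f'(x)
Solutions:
 f(x) = C1 + Integral(x/cos(x), x)


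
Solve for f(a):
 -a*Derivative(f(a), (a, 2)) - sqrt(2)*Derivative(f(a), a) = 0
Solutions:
 f(a) = C1 + C2*a^(1 - sqrt(2))


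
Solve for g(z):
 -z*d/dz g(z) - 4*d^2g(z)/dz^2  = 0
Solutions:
 g(z) = C1 + C2*erf(sqrt(2)*z/4)


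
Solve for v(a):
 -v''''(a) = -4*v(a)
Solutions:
 v(a) = C1*exp(-sqrt(2)*a) + C2*exp(sqrt(2)*a) + C3*sin(sqrt(2)*a) + C4*cos(sqrt(2)*a)


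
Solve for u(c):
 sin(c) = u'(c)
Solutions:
 u(c) = C1 - cos(c)


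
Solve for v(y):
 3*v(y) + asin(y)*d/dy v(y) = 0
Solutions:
 v(y) = C1*exp(-3*Integral(1/asin(y), y))


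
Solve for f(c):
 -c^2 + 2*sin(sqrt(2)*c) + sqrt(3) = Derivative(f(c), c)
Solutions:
 f(c) = C1 - c^3/3 + sqrt(3)*c - sqrt(2)*cos(sqrt(2)*c)


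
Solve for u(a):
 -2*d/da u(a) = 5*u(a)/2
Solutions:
 u(a) = C1*exp(-5*a/4)


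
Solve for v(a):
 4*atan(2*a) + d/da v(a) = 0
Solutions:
 v(a) = C1 - 4*a*atan(2*a) + log(4*a^2 + 1)


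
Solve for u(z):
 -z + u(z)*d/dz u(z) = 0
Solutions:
 u(z) = -sqrt(C1 + z^2)
 u(z) = sqrt(C1 + z^2)


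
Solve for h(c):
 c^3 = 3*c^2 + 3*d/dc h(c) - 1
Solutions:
 h(c) = C1 + c^4/12 - c^3/3 + c/3


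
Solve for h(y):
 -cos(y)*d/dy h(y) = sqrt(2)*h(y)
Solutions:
 h(y) = C1*(sin(y) - 1)^(sqrt(2)/2)/(sin(y) + 1)^(sqrt(2)/2)


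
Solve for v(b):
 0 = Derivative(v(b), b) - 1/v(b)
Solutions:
 v(b) = -sqrt(C1 + 2*b)
 v(b) = sqrt(C1 + 2*b)


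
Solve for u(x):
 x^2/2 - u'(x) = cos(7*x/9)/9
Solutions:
 u(x) = C1 + x^3/6 - sin(7*x/9)/7


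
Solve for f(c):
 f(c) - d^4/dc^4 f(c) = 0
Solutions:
 f(c) = C1*exp(-c) + C2*exp(c) + C3*sin(c) + C4*cos(c)


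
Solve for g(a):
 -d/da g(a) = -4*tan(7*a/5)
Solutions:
 g(a) = C1 - 20*log(cos(7*a/5))/7


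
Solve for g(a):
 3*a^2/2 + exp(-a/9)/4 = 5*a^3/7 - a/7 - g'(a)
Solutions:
 g(a) = C1 + 5*a^4/28 - a^3/2 - a^2/14 + 9*exp(-a/9)/4


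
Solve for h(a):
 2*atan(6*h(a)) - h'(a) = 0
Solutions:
 Integral(1/atan(6*_y), (_y, h(a))) = C1 + 2*a
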